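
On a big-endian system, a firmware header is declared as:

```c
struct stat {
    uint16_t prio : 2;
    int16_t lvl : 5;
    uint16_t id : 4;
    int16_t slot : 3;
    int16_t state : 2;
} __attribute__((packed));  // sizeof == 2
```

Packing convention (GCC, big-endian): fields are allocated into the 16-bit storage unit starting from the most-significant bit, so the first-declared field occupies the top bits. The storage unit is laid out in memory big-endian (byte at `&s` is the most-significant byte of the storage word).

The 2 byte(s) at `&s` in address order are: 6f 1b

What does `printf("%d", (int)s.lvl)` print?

[0]=0x6f [1]=0x1b (big-endian) → word 0x6f1b
prio:2 @ bit 14 → (0x6f1b>>14)&0x3 = 0x1
lvl:5 @ bit 9 → (0x6f1b>>9)&0x1f = 0x17  ←
id:4 @ bit 5 → (0x6f1b>>5)&0xf = 0x8
slot:3 @ bit 2 → (0x6f1b>>2)&0x7 = 0x6
state:2 @ bit 0 → (0x6f1b>>0)&0x3 = 0x3
lvl signed 5b, MSB=1: 23 - 32 = -9

-9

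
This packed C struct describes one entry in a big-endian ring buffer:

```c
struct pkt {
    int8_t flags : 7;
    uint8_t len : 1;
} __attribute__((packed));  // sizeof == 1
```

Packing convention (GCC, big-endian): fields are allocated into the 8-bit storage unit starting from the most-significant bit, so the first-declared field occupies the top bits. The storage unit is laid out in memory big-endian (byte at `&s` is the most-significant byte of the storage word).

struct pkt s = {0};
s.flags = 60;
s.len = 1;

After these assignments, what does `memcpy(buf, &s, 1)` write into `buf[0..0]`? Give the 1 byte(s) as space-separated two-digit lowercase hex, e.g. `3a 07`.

79

flags:7 = 60 → 0x3c << 1 → word 0x78
len:1 = 1 → 0x1 << 0 → word 0x79
word = 0x79 → big-endian bytes:
  [0]=0x79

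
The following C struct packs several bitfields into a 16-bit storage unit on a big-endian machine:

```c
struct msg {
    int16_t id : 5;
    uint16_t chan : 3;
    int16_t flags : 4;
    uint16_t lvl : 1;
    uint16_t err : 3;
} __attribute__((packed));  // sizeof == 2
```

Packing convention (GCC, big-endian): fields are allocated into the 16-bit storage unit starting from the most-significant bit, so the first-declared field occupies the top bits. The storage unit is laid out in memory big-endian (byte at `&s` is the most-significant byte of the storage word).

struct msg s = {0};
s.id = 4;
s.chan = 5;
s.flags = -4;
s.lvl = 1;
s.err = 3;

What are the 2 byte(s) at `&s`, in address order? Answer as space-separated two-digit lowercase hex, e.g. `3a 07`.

id (5b) val=4 bits=0x4 at bit 11: 0x2000
chan (3b) val=5 bits=0x5 at bit 8: 0x2500
flags (4b) val=-4 bits=0xc at bit 4: 0x25c0
lvl (1b) val=1 bits=0x1 at bit 3: 0x25c8
err (3b) val=3 bits=0x3 at bit 0: 0x25cb
word = 0x25cb → big-endian bytes:
  [0]=0x25  [1]=0xcb

25 cb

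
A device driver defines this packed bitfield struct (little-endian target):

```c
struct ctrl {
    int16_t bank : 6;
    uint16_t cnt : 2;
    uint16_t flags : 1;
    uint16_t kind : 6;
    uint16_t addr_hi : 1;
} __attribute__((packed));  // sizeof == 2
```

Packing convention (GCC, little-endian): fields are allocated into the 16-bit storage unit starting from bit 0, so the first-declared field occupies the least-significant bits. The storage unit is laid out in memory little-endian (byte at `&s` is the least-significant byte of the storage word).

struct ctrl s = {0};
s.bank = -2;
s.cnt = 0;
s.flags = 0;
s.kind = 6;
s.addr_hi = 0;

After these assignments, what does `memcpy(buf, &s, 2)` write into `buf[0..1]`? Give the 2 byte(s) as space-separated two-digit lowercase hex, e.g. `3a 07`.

3e 0c

bank (6b) val=-2 bits=0x3e at bit 0: 0x003e
cnt (2b) val=0 bits=0x0 at bit 6: 0x003e
flags (1b) val=0 bits=0x0 at bit 8: 0x003e
kind (6b) val=6 bits=0x6 at bit 9: 0x0c3e
addr_hi (1b) val=0 bits=0x0 at bit 15: 0x0c3e
word = 0x0c3e → little-endian bytes:
  [0]=0x3e  [1]=0x0c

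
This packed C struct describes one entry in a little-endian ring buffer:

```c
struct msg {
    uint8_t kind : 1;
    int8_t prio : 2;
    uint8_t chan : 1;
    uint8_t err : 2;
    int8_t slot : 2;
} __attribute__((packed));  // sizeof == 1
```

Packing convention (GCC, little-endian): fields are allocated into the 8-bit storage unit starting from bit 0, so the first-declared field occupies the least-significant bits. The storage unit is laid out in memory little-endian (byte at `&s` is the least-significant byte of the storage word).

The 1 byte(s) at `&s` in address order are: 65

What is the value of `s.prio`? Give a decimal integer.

[0]=0x65 (little-endian) → word 0x65
kind [0+:1] = (word>>0) & 0x1 = 1
prio [1+:2] = (word>>1) & 0x3 = 2  ←
chan [3+:1] = (word>>3) & 0x1 = 0
err [4+:2] = (word>>4) & 0x3 = 2
slot [6+:2] = (word>>6) & 0x3 = 1
prio signed 2b, MSB=1: 2 - 4 = -2

-2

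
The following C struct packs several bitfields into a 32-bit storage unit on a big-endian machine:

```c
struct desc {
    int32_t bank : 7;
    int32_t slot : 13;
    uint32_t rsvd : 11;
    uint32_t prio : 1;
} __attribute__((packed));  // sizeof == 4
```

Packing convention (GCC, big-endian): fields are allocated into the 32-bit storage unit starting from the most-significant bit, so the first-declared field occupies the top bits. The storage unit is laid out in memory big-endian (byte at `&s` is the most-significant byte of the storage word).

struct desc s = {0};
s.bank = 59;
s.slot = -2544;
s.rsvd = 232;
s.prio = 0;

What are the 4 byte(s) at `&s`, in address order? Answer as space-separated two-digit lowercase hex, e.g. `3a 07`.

[25+:7] bank=59 & 0x7f = 0x3b; word=0x76000000
[12+:13] slot=-2544 & 0x1fff = 0x1610; word=0x77610000
[1+:11] rsvd=232 & 0x7ff = 0xe8; word=0x776101d0
[0+:1] prio=0 & 0x1 = 0x0; word=0x776101d0
word = 0x776101d0 → big-endian bytes:
  [0]=0x77  [1]=0x61  [2]=0x01  [3]=0xd0

77 61 01 d0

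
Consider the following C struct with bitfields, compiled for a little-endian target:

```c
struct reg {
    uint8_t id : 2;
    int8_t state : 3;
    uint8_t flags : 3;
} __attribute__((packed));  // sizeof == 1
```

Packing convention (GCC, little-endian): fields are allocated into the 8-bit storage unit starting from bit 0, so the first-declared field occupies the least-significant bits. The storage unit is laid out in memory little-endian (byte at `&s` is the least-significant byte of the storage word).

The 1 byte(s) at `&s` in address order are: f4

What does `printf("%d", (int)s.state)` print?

-3

[0]=0xf4 (little-endian) → word 0xf4
id [0+:2] = (word>>0) & 0x3 = 0
state [2+:3] = (word>>2) & 0x7 = 5  ←
flags [5+:3] = (word>>5) & 0x7 = 7
state signed 3b, MSB=1: 5 - 8 = -3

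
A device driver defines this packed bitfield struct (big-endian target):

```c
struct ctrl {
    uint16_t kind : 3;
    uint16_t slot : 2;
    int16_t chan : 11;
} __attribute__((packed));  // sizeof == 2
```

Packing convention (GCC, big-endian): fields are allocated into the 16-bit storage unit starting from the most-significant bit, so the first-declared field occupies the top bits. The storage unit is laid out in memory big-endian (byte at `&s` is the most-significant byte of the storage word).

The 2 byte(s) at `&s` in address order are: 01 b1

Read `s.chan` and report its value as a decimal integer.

[0]=0x01 [1]=0xb1 (big-endian) → word 0x01b1
kind [13+:3] = (word>>13) & 0x7 = 0
slot [11+:2] = (word>>11) & 0x3 = 0
chan [0+:11] = (word>>0) & 0x7ff = 433  ←
chan signed 11b, MSB=0: value = 433

433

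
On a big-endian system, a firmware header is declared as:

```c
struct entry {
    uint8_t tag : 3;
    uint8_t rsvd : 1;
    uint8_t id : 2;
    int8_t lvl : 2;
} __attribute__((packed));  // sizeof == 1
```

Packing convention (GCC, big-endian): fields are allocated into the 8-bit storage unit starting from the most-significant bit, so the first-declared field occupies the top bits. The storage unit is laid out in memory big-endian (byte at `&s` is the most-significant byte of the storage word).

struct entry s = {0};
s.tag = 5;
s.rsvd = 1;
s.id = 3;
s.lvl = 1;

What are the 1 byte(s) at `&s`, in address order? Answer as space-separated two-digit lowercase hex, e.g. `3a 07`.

bd

tag:3 = 5 → 0x5 << 5 → word 0xa0
rsvd:1 = 1 → 0x1 << 4 → word 0xb0
id:2 = 3 → 0x3 << 2 → word 0xbc
lvl:2 = 1 → 0x1 << 0 → word 0xbd
word = 0xbd → big-endian bytes:
  [0]=0xbd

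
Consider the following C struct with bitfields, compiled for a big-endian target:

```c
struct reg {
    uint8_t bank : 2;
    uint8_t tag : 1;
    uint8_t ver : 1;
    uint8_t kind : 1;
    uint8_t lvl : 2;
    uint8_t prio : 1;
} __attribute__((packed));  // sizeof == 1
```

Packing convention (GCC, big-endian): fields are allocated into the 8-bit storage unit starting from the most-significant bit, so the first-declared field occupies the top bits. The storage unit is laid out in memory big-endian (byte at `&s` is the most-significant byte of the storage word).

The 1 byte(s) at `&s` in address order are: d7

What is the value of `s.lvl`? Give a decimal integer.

[0]=0xd7 (big-endian) → word 0xd7
bank:2 @ bit 6 → (0xd7>>6)&0x3 = 0x3
tag:1 @ bit 5 → (0xd7>>5)&0x1 = 0x0
ver:1 @ bit 4 → (0xd7>>4)&0x1 = 0x1
kind:1 @ bit 3 → (0xd7>>3)&0x1 = 0x0
lvl:2 @ bit 1 → (0xd7>>1)&0x3 = 0x3  ←
prio:1 @ bit 0 → (0xd7>>0)&0x1 = 0x1

3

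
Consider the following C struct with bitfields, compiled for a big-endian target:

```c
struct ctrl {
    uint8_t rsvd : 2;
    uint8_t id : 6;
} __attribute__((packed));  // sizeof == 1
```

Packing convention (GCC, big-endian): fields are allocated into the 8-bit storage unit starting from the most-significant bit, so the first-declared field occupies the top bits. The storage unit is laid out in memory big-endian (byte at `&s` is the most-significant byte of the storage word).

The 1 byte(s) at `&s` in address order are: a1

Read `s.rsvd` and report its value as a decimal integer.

[0]=0xa1 (big-endian) → word 0xa1
rsvd [6+:2] = (word>>6) & 0x3 = 2  ←
id [0+:6] = (word>>0) & 0x3f = 33

2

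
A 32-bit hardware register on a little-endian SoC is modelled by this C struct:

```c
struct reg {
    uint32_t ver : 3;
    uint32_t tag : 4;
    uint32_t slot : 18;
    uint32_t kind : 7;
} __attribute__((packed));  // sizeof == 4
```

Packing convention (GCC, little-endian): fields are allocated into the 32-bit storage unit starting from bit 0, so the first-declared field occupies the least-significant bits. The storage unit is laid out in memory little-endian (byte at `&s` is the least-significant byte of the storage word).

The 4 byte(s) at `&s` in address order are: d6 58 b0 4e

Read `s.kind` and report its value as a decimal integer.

39

[0]=0xd6 [1]=0x58 [2]=0xb0 [3]=0x4e (little-endian) → word 0x4eb058d6
ver:3 @ bit 0 → (0x4eb058d6>>0)&0x7 = 0x6
tag:4 @ bit 3 → (0x4eb058d6>>3)&0xf = 0xa
slot:18 @ bit 7 → (0x4eb058d6>>7)&0x3ffff = 0x160b1
kind:7 @ bit 25 → (0x4eb058d6>>25)&0x7f = 0x27  ←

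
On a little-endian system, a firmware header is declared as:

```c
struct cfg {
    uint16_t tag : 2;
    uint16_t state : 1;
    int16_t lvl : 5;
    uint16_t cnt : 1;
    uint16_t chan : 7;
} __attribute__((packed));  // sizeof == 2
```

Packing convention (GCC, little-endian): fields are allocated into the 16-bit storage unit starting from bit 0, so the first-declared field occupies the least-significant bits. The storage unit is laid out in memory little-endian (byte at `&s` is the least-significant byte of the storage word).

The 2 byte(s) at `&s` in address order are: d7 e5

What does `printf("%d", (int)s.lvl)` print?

-6

[0]=0xd7 [1]=0xe5 (little-endian) → word 0xe5d7
tag:2 @ bit 0 → (0xe5d7>>0)&0x3 = 0x3
state:1 @ bit 2 → (0xe5d7>>2)&0x1 = 0x1
lvl:5 @ bit 3 → (0xe5d7>>3)&0x1f = 0x1a  ←
cnt:1 @ bit 8 → (0xe5d7>>8)&0x1 = 0x1
chan:7 @ bit 9 → (0xe5d7>>9)&0x7f = 0x72
lvl signed 5b, MSB=1: 26 - 32 = -6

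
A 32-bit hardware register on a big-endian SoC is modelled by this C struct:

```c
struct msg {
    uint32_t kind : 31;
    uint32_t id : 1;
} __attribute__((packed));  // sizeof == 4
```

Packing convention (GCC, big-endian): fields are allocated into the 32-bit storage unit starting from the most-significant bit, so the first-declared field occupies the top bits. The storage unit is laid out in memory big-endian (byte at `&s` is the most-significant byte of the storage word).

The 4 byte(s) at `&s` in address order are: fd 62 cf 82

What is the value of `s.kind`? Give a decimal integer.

[0]=0xfd [1]=0x62 [2]=0xcf [3]=0x82 (big-endian) → word 0xfd62cf82
kind:31 @ bit 1 → (0xfd62cf82>>1)&0x7fffffff = 0x7eb167c1  ←
id:1 @ bit 0 → (0xfd62cf82>>0)&0x1 = 0x0

2125555649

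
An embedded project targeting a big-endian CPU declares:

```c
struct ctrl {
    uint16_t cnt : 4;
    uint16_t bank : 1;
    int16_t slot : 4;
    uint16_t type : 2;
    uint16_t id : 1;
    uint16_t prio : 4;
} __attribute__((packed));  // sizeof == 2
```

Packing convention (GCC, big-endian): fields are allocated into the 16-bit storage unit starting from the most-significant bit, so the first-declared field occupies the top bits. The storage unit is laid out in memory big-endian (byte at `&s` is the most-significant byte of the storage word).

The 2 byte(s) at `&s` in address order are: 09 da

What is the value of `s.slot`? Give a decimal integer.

[0]=0x09 [1]=0xda (big-endian) → word 0x09da
cnt:4 @ bit 12 → (0x09da>>12)&0xf = 0x0
bank:1 @ bit 11 → (0x09da>>11)&0x1 = 0x1
slot:4 @ bit 7 → (0x09da>>7)&0xf = 0x3  ←
type:2 @ bit 5 → (0x09da>>5)&0x3 = 0x2
id:1 @ bit 4 → (0x09da>>4)&0x1 = 0x1
prio:4 @ bit 0 → (0x09da>>0)&0xf = 0xa
slot signed 4b, MSB=0: value = 3

3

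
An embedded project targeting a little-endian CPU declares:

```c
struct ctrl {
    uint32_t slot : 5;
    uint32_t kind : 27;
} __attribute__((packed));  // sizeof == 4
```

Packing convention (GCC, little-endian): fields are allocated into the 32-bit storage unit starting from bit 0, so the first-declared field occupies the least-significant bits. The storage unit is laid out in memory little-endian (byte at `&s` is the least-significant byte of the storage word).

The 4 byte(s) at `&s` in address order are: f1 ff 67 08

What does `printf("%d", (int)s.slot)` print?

17

[0]=0xf1 [1]=0xff [2]=0x67 [3]=0x08 (little-endian) → word 0x0867fff1
slot [0+:5] = (word>>0) & 0x1f = 17  ←
kind [5+:27] = (word>>5) & 0x7ffffff = 4407295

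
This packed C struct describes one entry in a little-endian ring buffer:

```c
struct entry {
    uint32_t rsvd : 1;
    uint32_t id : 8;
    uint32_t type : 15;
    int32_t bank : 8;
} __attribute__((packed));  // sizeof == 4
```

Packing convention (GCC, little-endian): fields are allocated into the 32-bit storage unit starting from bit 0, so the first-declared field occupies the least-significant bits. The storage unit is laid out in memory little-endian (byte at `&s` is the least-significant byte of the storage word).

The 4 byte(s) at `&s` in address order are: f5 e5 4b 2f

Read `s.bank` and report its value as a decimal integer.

47

[0]=0xf5 [1]=0xe5 [2]=0x4b [3]=0x2f (little-endian) → word 0x2f4be5f5
rsvd:1 @ bit 0 → (0x2f4be5f5>>0)&0x1 = 0x1
id:8 @ bit 1 → (0x2f4be5f5>>1)&0xff = 0xfa
type:15 @ bit 9 → (0x2f4be5f5>>9)&0x7fff = 0x25f2
bank:8 @ bit 24 → (0x2f4be5f5>>24)&0xff = 0x2f  ←
bank signed 8b, MSB=0: value = 47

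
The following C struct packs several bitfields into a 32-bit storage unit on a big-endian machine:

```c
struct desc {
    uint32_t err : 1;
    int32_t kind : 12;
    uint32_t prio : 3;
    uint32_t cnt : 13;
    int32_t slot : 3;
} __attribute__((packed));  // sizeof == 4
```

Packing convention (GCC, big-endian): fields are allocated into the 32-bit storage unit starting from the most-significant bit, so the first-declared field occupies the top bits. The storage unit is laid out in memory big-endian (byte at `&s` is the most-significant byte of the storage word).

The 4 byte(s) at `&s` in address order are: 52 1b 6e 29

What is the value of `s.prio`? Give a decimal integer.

3

[0]=0x52 [1]=0x1b [2]=0x6e [3]=0x29 (big-endian) → word 0x521b6e29
err:1 @ bit 31 → (0x521b6e29>>31)&0x1 = 0x0
kind:12 @ bit 19 → (0x521b6e29>>19)&0xfff = 0xa43
prio:3 @ bit 16 → (0x521b6e29>>16)&0x7 = 0x3  ←
cnt:13 @ bit 3 → (0x521b6e29>>3)&0x1fff = 0xdc5
slot:3 @ bit 0 → (0x521b6e29>>0)&0x7 = 0x1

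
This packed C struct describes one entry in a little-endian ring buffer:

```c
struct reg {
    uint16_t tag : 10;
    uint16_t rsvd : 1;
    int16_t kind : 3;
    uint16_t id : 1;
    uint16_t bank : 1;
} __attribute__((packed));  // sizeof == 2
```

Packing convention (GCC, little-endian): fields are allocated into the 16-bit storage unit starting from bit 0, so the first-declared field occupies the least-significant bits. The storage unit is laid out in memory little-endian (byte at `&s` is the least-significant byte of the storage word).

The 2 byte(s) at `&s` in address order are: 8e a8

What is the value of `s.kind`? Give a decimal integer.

-3

[0]=0x8e [1]=0xa8 (little-endian) → word 0xa88e
tag [0+:10] = (word>>0) & 0x3ff = 142
rsvd [10+:1] = (word>>10) & 0x1 = 0
kind [11+:3] = (word>>11) & 0x7 = 5  ←
id [14+:1] = (word>>14) & 0x1 = 0
bank [15+:1] = (word>>15) & 0x1 = 1
kind signed 3b, MSB=1: 5 - 8 = -3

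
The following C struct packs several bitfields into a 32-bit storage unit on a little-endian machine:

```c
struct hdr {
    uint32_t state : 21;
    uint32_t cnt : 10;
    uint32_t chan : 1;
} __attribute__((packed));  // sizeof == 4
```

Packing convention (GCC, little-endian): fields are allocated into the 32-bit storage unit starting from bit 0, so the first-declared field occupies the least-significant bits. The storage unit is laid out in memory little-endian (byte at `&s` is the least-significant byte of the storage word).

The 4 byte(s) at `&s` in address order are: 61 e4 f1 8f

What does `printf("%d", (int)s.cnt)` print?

127

[0]=0x61 [1]=0xe4 [2]=0xf1 [3]=0x8f (little-endian) → word 0x8ff1e461
state:21 @ bit 0 → (0x8ff1e461>>0)&0x1fffff = 0x11e461
cnt:10 @ bit 21 → (0x8ff1e461>>21)&0x3ff = 0x7f  ←
chan:1 @ bit 31 → (0x8ff1e461>>31)&0x1 = 0x1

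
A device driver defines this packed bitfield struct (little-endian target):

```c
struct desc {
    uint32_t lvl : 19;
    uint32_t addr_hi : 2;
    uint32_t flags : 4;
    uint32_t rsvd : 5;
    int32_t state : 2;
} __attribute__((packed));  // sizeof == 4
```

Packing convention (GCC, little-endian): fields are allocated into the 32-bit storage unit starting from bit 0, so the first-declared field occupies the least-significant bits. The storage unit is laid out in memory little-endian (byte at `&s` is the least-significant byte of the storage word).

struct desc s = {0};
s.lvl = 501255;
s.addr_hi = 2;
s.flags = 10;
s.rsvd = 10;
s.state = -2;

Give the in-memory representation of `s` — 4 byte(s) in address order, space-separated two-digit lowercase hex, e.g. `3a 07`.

07 a6 57 95

lvl:19 = 501255 → 0x7a607 << 0 → word 0x0007a607
addr_hi:2 = 2 → 0x2 << 19 → word 0x0017a607
flags:4 = 10 → 0xa << 21 → word 0x0157a607
rsvd:5 = 10 → 0xa << 25 → word 0x1557a607
state:2 = -2 → 0x2 << 30 → word 0x9557a607
word = 0x9557a607 → little-endian bytes:
  [0]=0x07  [1]=0xa6  [2]=0x57  [3]=0x95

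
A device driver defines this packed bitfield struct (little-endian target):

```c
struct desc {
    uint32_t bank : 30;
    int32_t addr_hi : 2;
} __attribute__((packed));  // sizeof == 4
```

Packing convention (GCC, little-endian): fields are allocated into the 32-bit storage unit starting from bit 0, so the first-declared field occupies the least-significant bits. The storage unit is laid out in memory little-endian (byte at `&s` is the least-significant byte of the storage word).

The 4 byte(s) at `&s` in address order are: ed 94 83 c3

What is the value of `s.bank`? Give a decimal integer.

[0]=0xed [1]=0x94 [2]=0x83 [3]=0xc3 (little-endian) → word 0xc38394ed
bank:30 @ bit 0 → (0xc38394ed>>0)&0x3fffffff = 0x38394ed  ←
addr_hi:2 @ bit 30 → (0xc38394ed>>30)&0x3 = 0x3

58954989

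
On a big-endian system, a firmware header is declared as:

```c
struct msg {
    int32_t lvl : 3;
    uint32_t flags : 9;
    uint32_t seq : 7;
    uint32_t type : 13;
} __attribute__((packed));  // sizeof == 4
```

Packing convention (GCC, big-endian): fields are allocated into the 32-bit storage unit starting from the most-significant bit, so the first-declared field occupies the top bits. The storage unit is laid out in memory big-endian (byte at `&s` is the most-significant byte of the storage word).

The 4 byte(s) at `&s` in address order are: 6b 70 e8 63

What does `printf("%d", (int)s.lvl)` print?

[0]=0x6b [1]=0x70 [2]=0xe8 [3]=0x63 (big-endian) → word 0x6b70e863
lvl:3 @ bit 29 → (0x6b70e863>>29)&0x7 = 0x3  ←
flags:9 @ bit 20 → (0x6b70e863>>20)&0x1ff = 0xb7
seq:7 @ bit 13 → (0x6b70e863>>13)&0x7f = 0x7
type:13 @ bit 0 → (0x6b70e863>>0)&0x1fff = 0x863
lvl signed 3b, MSB=0: value = 3

3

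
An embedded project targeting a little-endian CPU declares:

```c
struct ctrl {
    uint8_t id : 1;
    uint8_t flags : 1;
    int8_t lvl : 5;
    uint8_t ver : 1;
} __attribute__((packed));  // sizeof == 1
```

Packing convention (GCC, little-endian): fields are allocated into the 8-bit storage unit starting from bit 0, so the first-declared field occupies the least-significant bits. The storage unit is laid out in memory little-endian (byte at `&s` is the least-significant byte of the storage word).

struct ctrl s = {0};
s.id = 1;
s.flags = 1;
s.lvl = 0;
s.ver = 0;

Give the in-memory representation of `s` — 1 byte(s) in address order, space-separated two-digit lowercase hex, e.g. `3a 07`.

[0+:1] id=1 & 0x1 = 0x1; word=0x01
[1+:1] flags=1 & 0x1 = 0x1; word=0x03
[2+:5] lvl=0 & 0x1f = 0x0; word=0x03
[7+:1] ver=0 & 0x1 = 0x0; word=0x03
word = 0x03 → little-endian bytes:
  [0]=0x03

03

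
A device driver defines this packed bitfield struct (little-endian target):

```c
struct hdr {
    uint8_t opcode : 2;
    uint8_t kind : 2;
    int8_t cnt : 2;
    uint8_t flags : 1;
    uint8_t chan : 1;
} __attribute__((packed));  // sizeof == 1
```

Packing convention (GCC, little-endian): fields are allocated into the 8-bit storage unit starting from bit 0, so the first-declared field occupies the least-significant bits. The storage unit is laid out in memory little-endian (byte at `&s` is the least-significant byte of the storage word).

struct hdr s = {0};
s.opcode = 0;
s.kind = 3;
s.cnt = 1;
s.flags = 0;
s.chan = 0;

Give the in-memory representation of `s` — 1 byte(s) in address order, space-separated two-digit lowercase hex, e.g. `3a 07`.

opcode:2 = 0 → 0x0 << 0 → word 0x00
kind:2 = 3 → 0x3 << 2 → word 0x0c
cnt:2 = 1 → 0x1 << 4 → word 0x1c
flags:1 = 0 → 0x0 << 6 → word 0x1c
chan:1 = 0 → 0x0 << 7 → word 0x1c
word = 0x1c → little-endian bytes:
  [0]=0x1c

1c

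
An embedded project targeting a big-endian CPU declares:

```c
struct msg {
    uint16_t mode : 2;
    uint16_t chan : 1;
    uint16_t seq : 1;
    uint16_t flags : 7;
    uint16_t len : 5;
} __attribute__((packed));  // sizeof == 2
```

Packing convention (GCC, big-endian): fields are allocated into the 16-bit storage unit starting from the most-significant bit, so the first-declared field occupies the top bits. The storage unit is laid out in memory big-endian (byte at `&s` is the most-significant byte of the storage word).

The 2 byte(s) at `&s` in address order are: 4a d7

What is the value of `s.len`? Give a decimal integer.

[0]=0x4a [1]=0xd7 (big-endian) → word 0x4ad7
mode:2 @ bit 14 → (0x4ad7>>14)&0x3 = 0x1
chan:1 @ bit 13 → (0x4ad7>>13)&0x1 = 0x0
seq:1 @ bit 12 → (0x4ad7>>12)&0x1 = 0x0
flags:7 @ bit 5 → (0x4ad7>>5)&0x7f = 0x56
len:5 @ bit 0 → (0x4ad7>>0)&0x1f = 0x17  ←

23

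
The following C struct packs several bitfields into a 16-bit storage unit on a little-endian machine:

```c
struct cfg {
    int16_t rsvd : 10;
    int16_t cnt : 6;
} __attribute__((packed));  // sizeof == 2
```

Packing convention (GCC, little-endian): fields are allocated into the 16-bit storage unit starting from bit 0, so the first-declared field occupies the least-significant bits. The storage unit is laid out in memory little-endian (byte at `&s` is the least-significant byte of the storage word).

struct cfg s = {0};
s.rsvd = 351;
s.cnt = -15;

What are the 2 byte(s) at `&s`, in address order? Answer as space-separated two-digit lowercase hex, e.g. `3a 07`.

rsvd:10 = 351 → 0x15f << 0 → word 0x015f
cnt:6 = -15 → 0x31 << 10 → word 0xc55f
word = 0xc55f → little-endian bytes:
  [0]=0x5f  [1]=0xc5

5f c5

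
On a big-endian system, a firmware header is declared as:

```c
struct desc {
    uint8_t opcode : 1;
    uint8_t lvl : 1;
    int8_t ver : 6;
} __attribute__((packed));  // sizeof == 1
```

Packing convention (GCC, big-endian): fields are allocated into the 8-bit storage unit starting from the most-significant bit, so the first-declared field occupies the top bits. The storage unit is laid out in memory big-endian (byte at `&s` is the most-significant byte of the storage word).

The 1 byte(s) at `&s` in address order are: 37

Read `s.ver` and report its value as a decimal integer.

-9

[0]=0x37 (big-endian) → word 0x37
opcode:1 @ bit 7 → (0x37>>7)&0x1 = 0x0
lvl:1 @ bit 6 → (0x37>>6)&0x1 = 0x0
ver:6 @ bit 0 → (0x37>>0)&0x3f = 0x37  ←
ver signed 6b, MSB=1: 55 - 64 = -9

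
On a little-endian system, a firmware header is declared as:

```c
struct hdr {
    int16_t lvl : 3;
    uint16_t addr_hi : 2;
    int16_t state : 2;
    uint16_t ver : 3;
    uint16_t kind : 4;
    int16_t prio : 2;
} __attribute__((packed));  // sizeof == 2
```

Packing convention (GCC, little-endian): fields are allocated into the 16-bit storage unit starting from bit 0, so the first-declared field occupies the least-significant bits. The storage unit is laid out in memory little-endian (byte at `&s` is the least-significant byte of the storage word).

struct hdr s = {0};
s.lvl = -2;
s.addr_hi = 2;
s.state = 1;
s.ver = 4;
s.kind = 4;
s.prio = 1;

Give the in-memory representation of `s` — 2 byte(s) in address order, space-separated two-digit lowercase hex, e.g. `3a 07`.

36 52

lvl:3 = -2 → 0x6 << 0 → word 0x0006
addr_hi:2 = 2 → 0x2 << 3 → word 0x0016
state:2 = 1 → 0x1 << 5 → word 0x0036
ver:3 = 4 → 0x4 << 7 → word 0x0236
kind:4 = 4 → 0x4 << 10 → word 0x1236
prio:2 = 1 → 0x1 << 14 → word 0x5236
word = 0x5236 → little-endian bytes:
  [0]=0x36  [1]=0x52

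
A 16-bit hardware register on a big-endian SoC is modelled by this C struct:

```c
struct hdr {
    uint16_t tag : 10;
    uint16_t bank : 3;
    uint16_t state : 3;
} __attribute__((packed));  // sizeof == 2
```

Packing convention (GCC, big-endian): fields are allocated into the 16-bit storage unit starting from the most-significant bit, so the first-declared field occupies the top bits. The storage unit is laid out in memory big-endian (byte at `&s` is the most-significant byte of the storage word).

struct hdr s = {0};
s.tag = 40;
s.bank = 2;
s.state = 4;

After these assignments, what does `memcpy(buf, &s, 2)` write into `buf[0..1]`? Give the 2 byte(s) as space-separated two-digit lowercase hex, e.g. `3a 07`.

tag:10 = 40 → 0x28 << 6 → word 0x0a00
bank:3 = 2 → 0x2 << 3 → word 0x0a10
state:3 = 4 → 0x4 << 0 → word 0x0a14
word = 0x0a14 → big-endian bytes:
  [0]=0x0a  [1]=0x14

0a 14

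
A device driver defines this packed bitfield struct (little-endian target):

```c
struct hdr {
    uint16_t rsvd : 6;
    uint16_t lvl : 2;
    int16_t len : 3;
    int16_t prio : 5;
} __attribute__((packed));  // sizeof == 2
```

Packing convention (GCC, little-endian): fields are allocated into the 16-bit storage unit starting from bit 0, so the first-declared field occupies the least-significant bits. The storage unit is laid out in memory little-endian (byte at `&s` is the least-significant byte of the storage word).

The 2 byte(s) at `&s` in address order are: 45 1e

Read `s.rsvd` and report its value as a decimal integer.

5

[0]=0x45 [1]=0x1e (little-endian) → word 0x1e45
rsvd [0+:6] = (word>>0) & 0x3f = 5  ←
lvl [6+:2] = (word>>6) & 0x3 = 1
len [8+:3] = (word>>8) & 0x7 = 6
prio [11+:5] = (word>>11) & 0x1f = 3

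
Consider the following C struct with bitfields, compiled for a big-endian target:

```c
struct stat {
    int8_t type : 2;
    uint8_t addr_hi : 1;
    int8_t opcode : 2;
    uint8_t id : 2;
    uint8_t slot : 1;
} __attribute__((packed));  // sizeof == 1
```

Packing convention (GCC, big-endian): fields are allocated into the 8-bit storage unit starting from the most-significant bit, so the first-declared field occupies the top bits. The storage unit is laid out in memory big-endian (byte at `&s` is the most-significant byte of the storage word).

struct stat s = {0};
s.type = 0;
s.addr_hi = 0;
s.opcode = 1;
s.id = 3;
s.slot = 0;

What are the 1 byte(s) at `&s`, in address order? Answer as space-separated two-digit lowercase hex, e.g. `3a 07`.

0e

type:2 = 0 → 0x0 << 6 → word 0x00
addr_hi:1 = 0 → 0x0 << 5 → word 0x00
opcode:2 = 1 → 0x1 << 3 → word 0x08
id:2 = 3 → 0x3 << 1 → word 0x0e
slot:1 = 0 → 0x0 << 0 → word 0x0e
word = 0x0e → big-endian bytes:
  [0]=0x0e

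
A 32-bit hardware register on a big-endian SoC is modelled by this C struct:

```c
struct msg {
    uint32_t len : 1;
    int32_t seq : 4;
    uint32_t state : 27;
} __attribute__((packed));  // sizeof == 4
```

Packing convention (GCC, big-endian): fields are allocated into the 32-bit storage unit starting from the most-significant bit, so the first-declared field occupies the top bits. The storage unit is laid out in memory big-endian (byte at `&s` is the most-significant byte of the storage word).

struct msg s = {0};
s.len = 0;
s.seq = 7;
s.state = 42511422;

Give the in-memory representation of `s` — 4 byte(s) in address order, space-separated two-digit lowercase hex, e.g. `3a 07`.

3a 88 ac 3e

[31+:1] len=0 & 0x1 = 0x0; word=0x00000000
[27+:4] seq=7 & 0xf = 0x7; word=0x38000000
[0+:27] state=42511422 & 0x7ffffff = 0x288ac3e; word=0x3a88ac3e
word = 0x3a88ac3e → big-endian bytes:
  [0]=0x3a  [1]=0x88  [2]=0xac  [3]=0x3e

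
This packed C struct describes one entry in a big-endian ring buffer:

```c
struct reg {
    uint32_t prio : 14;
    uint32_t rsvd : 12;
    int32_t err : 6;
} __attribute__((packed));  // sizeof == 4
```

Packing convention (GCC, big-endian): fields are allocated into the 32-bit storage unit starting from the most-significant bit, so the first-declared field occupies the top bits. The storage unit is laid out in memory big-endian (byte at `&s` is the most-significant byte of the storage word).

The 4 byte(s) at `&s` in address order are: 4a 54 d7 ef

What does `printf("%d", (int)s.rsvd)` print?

863

[0]=0x4a [1]=0x54 [2]=0xd7 [3]=0xef (big-endian) → word 0x4a54d7ef
prio:14 @ bit 18 → (0x4a54d7ef>>18)&0x3fff = 0x1295
rsvd:12 @ bit 6 → (0x4a54d7ef>>6)&0xfff = 0x35f  ←
err:6 @ bit 0 → (0x4a54d7ef>>0)&0x3f = 0x2f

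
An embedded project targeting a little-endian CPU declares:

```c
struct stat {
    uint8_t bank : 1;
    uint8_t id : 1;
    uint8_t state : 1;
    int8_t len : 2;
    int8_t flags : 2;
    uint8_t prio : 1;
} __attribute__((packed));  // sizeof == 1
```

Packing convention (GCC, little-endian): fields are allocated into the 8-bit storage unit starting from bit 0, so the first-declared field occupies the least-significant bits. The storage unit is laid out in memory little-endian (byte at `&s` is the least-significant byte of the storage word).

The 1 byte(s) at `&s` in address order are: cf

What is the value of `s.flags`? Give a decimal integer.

[0]=0xcf (little-endian) → word 0xcf
bank [0+:1] = (word>>0) & 0x1 = 1
id [1+:1] = (word>>1) & 0x1 = 1
state [2+:1] = (word>>2) & 0x1 = 1
len [3+:2] = (word>>3) & 0x3 = 1
flags [5+:2] = (word>>5) & 0x3 = 2  ←
prio [7+:1] = (word>>7) & 0x1 = 1
flags signed 2b, MSB=1: 2 - 4 = -2

-2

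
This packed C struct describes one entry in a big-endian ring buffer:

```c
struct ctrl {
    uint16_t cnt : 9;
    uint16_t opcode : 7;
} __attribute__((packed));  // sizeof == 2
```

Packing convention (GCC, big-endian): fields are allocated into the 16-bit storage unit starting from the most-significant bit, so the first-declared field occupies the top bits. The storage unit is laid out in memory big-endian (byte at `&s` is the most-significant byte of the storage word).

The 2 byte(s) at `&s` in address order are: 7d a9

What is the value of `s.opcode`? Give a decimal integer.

[0]=0x7d [1]=0xa9 (big-endian) → word 0x7da9
cnt [7+:9] = (word>>7) & 0x1ff = 251
opcode [0+:7] = (word>>0) & 0x7f = 41  ←

41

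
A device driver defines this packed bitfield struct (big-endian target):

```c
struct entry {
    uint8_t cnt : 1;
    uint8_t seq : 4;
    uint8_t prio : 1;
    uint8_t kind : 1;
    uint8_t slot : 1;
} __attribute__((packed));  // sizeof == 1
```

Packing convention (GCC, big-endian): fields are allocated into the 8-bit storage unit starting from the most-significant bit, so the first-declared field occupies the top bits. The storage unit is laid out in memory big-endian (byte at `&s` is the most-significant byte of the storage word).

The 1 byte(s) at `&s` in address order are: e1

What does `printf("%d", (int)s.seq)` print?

12

[0]=0xe1 (big-endian) → word 0xe1
cnt [7+:1] = (word>>7) & 0x1 = 1
seq [3+:4] = (word>>3) & 0xf = 12  ←
prio [2+:1] = (word>>2) & 0x1 = 0
kind [1+:1] = (word>>1) & 0x1 = 0
slot [0+:1] = (word>>0) & 0x1 = 1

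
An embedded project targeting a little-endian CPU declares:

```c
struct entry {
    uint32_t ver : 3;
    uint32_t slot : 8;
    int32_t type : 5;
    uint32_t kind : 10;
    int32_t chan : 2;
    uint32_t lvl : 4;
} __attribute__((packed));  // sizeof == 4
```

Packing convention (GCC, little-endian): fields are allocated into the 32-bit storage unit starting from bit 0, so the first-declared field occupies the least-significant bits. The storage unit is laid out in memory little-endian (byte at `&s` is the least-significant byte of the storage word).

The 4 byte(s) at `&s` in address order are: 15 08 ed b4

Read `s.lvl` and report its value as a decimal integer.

11

[0]=0x15 [1]=0x08 [2]=0xed [3]=0xb4 (little-endian) → word 0xb4ed0815
ver [0+:3] = (word>>0) & 0x7 = 5
slot [3+:8] = (word>>3) & 0xff = 2
type [11+:5] = (word>>11) & 0x1f = 1
kind [16+:10] = (word>>16) & 0x3ff = 237
chan [26+:2] = (word>>26) & 0x3 = 1
lvl [28+:4] = (word>>28) & 0xf = 11  ←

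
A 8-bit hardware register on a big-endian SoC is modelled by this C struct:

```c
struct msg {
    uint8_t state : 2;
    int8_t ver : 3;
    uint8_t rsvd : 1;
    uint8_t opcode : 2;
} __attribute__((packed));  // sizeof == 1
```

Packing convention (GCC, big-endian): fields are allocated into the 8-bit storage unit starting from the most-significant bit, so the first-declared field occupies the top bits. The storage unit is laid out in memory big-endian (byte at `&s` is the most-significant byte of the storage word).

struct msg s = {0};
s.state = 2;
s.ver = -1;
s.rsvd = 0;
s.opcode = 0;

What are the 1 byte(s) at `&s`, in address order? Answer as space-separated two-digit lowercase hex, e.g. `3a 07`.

[6+:2] state=2 & 0x3 = 0x2; word=0x80
[3+:3] ver=-1 & 0x7 = 0x7; word=0xb8
[2+:1] rsvd=0 & 0x1 = 0x0; word=0xb8
[0+:2] opcode=0 & 0x3 = 0x0; word=0xb8
word = 0xb8 → big-endian bytes:
  [0]=0xb8

b8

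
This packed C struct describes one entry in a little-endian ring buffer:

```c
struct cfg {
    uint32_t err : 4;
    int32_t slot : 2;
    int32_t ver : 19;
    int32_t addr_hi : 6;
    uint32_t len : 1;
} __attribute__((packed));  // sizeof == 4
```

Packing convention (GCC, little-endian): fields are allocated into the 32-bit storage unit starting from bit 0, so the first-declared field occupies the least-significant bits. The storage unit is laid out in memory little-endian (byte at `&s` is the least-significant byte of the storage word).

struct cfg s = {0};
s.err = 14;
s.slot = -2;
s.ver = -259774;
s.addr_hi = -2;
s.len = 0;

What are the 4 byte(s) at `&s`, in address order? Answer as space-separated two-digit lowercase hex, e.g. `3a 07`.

err:4 = 14 → 0xe << 0 → word 0x0000000e
slot:2 = -2 → 0x2 << 4 → word 0x0000002e
ver:19 = -259774 → 0x40942 << 6 → word 0x010250ae
addr_hi:6 = -2 → 0x3e << 25 → word 0x7d0250ae
len:1 = 0 → 0x0 << 31 → word 0x7d0250ae
word = 0x7d0250ae → little-endian bytes:
  [0]=0xae  [1]=0x50  [2]=0x02  [3]=0x7d

ae 50 02 7d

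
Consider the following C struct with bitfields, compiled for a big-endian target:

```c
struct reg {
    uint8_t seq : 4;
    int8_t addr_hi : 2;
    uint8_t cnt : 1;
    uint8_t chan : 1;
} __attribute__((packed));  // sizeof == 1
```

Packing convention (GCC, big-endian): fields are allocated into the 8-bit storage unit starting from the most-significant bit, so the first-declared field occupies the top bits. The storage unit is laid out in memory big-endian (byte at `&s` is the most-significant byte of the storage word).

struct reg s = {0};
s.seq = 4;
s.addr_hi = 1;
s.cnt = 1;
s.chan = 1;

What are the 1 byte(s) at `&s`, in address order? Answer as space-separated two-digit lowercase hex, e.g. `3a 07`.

47

seq:4 = 4 → 0x4 << 4 → word 0x40
addr_hi:2 = 1 → 0x1 << 2 → word 0x44
cnt:1 = 1 → 0x1 << 1 → word 0x46
chan:1 = 1 → 0x1 << 0 → word 0x47
word = 0x47 → big-endian bytes:
  [0]=0x47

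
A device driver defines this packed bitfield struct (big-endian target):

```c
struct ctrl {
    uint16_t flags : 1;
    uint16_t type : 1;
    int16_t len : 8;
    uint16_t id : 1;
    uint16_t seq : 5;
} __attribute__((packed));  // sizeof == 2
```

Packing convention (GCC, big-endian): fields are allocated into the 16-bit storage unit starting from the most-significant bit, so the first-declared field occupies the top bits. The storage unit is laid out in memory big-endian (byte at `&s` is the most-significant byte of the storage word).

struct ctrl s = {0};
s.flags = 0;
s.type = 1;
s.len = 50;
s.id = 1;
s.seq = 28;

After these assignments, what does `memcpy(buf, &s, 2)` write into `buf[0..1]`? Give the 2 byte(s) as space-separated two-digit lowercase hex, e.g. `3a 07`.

flags (1b) val=0 bits=0x0 at bit 15: 0x0000
type (1b) val=1 bits=0x1 at bit 14: 0x4000
len (8b) val=50 bits=0x32 at bit 6: 0x4c80
id (1b) val=1 bits=0x1 at bit 5: 0x4ca0
seq (5b) val=28 bits=0x1c at bit 0: 0x4cbc
word = 0x4cbc → big-endian bytes:
  [0]=0x4c  [1]=0xbc

4c bc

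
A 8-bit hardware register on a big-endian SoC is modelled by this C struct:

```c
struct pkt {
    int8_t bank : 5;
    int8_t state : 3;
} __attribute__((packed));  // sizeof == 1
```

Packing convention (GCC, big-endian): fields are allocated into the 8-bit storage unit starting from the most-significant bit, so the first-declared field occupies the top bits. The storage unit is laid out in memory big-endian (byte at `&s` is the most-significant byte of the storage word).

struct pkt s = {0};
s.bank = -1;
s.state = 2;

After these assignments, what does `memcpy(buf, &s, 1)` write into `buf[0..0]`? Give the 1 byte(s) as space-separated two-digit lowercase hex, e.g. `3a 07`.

bank (5b) val=-1 bits=0x1f at bit 3: 0xf8
state (3b) val=2 bits=0x2 at bit 0: 0xfa
word = 0xfa → big-endian bytes:
  [0]=0xfa

fa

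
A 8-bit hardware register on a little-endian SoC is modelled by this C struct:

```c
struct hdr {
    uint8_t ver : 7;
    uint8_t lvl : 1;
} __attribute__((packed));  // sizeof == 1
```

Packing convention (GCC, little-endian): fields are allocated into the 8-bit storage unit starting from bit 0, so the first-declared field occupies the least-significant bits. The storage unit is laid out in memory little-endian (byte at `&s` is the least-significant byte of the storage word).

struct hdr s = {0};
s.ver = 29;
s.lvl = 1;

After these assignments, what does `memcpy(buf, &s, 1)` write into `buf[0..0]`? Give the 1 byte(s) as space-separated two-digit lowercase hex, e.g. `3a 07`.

ver (7b) val=29 bits=0x1d at bit 0: 0x1d
lvl (1b) val=1 bits=0x1 at bit 7: 0x9d
word = 0x9d → little-endian bytes:
  [0]=0x9d

9d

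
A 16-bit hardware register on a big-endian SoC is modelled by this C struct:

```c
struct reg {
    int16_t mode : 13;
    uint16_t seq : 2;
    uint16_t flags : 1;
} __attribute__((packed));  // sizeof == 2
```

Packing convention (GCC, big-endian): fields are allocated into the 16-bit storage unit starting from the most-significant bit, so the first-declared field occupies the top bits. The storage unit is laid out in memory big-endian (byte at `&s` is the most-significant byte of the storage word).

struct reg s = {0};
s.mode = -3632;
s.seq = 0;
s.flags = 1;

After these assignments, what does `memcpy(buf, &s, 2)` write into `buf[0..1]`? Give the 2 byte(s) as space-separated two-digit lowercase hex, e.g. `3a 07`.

8e 81

[3+:13] mode=-3632 & 0x1fff = 0x11d0; word=0x8e80
[1+:2] seq=0 & 0x3 = 0x0; word=0x8e80
[0+:1] flags=1 & 0x1 = 0x1; word=0x8e81
word = 0x8e81 → big-endian bytes:
  [0]=0x8e  [1]=0x81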